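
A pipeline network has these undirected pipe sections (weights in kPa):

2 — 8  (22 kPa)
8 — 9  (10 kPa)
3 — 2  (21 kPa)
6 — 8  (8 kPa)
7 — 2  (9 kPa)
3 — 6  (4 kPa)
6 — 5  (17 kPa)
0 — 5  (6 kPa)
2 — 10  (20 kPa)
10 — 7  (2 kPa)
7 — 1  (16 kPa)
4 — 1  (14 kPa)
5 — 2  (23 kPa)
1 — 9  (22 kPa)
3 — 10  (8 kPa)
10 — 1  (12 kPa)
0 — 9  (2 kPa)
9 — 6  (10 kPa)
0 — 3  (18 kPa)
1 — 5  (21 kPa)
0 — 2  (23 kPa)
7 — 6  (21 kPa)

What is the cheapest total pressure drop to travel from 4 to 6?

38 kPa

Compare a few routes:
4 → 1 → 9 → 6: 14+22+10 = 46
4 → 1 → 10 → 3 → 6: 14+12+8+4 = 38
4 → 1 → 7 → 10 → 3 → 6: 14+16+2+8+4 = 44
The minimum is 38 kPa via 4 → 1 → 10 → 3 → 6.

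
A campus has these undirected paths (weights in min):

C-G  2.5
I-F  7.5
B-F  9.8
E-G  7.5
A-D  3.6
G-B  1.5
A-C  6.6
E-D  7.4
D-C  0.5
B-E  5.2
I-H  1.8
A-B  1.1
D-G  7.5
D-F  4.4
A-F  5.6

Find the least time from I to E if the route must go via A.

19.4 min

Best I to A: I–F–A costing 13.1
Best A to E: A–B–E costing 6.3
Total via A: 13.1 + 6.3 = 19.4 min.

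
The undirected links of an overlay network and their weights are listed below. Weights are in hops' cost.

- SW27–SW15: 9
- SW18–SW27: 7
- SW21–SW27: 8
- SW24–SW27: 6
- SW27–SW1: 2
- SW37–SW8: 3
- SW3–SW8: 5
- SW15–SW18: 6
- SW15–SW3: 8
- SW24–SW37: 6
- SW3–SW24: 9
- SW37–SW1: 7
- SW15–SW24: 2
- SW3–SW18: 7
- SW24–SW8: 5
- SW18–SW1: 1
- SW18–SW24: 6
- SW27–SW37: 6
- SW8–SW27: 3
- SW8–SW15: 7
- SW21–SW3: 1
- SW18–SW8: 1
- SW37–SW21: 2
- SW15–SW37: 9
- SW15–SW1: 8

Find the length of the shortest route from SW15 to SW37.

8 hops' cost

Shortest distances from SW15:
SW15: 0
SW24: 2  (via SW15)
SW18: 6  (via SW15)
SW1: 7  (via SW18)
SW8: 7  (via SW15)
SW27: 8  (via SW24)
SW37: 8  (via SW24)
Shortest route: SW15–SW24–SW37 = 8 hops' cost.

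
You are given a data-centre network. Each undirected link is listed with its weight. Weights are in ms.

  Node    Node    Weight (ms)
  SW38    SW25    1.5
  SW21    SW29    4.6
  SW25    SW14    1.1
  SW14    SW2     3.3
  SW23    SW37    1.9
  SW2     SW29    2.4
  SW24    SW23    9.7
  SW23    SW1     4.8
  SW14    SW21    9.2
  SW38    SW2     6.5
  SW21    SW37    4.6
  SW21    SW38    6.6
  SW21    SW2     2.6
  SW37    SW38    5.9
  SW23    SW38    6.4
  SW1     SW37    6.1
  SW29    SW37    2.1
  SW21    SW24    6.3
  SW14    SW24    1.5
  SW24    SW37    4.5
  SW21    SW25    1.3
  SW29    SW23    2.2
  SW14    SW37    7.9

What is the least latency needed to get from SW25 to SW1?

Settle nodes by increasing distance from SW25:
SW25: 0
SW14: 1.1  (via SW25)
SW21: 1.3  (via SW25)
SW38: 1.5  (via SW25)
SW24: 2.6  (via SW14)
SW2: 3.9  (via SW21)
SW29: 5.9  (via SW21)
SW37: 5.9  (via SW21)
SW23: 7.8  (via SW37)
SW1: 12  (via SW37)
Shortest route: SW25–SW21–SW37–SW1 = 12 ms.

12 ms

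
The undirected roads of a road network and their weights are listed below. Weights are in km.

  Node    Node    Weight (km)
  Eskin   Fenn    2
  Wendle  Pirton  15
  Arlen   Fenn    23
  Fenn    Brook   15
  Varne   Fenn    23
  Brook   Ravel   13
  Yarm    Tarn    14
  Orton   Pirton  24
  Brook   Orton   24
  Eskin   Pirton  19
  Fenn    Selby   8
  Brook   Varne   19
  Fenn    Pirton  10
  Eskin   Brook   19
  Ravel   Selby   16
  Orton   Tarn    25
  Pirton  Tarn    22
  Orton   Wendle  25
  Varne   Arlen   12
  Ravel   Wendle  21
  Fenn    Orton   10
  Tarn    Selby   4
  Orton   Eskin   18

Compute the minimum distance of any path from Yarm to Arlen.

Candidate routes:
Yarm → Tarn → Selby → Fenn → Varne → Arlen: 14+4+8+23+12 = 61
Yarm → Tarn → Pirton → Fenn → Arlen: 14+22+10+23 = 69
Yarm → Tarn → Orton → Fenn → Arlen: 14+25+10+23 = 72
Yarm → Tarn → Selby → Fenn → Arlen: 14+4+8+23 = 49
The minimum is 49 km via Yarm → Tarn → Selby → Fenn → Arlen.

49 km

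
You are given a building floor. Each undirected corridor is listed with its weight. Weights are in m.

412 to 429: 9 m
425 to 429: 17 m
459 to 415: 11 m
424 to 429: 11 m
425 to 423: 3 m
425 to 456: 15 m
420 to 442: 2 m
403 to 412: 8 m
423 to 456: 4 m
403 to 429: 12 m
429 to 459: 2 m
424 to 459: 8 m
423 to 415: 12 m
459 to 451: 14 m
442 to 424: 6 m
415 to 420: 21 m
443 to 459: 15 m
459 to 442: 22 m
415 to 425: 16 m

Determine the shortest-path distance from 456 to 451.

Running Dijkstra from 456:
456: 0
423: 4  (via 456)
425: 7  (via 423)
415: 16  (via 423)
429: 24  (via 425)
459: 26  (via 429)
412: 33  (via 429)
424: 34  (via 459)
403: 36  (via 429)
420: 37  (via 415)
442: 39  (via 420)
451: 40  (via 459)
Shortest route: 456 → 423 → 425 → 429 → 459 → 451 = 40 m.

40 m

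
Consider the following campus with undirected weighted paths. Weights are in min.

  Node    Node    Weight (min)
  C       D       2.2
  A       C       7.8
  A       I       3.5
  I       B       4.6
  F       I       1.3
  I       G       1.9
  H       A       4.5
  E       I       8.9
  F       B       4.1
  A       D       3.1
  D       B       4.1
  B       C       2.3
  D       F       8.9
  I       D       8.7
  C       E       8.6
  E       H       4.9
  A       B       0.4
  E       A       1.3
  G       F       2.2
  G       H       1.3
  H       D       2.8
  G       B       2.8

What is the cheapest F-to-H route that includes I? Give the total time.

Best F to I: F → I costing 1.3
Shortest I→H: I → G → H = 3.2
Total via I: 1.3 + 3.2 = 4.5 min.

4.5 min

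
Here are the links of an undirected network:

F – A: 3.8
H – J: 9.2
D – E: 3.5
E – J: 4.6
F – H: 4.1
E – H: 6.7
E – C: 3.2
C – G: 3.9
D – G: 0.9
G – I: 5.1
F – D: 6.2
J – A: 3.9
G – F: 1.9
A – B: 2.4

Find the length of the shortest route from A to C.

Compare a few routes:
A → J → E → C: 3.9+4.6+3.2 = 11.7
A → F → G → C: 3.8+1.9+3.9 = 9.6
A → F → G → D → E → C: 3.8+1.9+0.9+3.5+3.2 = 13.3
Cheapest is A → F → G → C at 9.6.

9.6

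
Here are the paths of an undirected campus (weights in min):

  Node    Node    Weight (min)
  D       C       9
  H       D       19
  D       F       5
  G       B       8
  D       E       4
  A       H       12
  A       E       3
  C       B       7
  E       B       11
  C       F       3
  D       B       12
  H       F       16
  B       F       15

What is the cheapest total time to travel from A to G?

22 min

Running Dijkstra from A:
A: 0
E: 3  (via A)
D: 7  (via E)
F: 12  (via D)
H: 12  (via A)
B: 14  (via E)
C: 15  (via F)
G: 22  (via B)
Shortest route: A–E–B–G = 22 min.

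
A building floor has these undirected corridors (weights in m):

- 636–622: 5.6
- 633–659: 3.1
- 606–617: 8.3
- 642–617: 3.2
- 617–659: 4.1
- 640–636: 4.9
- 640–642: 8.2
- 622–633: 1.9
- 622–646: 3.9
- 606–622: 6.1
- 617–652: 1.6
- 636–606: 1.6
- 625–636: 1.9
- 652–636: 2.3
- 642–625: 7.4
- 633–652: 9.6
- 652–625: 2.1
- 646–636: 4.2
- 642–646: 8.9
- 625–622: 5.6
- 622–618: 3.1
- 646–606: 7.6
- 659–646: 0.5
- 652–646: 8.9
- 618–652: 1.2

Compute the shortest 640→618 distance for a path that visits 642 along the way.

14.2 m

Best 640 to 642: 640 → 642 costing 8.2
Best 642 to 618: 642 → 617 → 652 → 618 costing 6
Total via 642: 8.2 + 6 = 14.2 m.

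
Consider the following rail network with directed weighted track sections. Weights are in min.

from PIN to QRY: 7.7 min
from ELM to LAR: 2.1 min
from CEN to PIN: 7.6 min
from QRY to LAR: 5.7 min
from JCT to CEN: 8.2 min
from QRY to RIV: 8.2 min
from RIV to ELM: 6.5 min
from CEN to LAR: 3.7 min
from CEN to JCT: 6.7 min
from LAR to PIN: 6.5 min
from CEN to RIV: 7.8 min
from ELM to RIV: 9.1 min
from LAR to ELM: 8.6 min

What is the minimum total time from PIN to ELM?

22 min

Shortest distances from PIN:
PIN: 0
QRY: 7.7  (via PIN)
LAR: 13.4  (via QRY)
RIV: 15.9  (via QRY)
ELM: 22  (via LAR)
Shortest route: PIN–QRY–LAR–ELM = 22 min.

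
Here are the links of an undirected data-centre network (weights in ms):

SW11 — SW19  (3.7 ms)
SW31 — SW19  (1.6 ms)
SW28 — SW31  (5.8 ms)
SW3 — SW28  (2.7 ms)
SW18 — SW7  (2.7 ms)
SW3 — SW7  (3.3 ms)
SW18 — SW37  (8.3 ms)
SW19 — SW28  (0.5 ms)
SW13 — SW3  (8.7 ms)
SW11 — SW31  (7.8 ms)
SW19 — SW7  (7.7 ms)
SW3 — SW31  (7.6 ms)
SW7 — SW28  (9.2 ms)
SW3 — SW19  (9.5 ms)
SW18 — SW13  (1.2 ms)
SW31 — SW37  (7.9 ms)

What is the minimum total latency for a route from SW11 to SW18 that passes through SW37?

Shortest SW11→SW37: SW11–SW19–SW31–SW37 = 13.2
Shortest SW37→SW18: SW37–SW18 = 8.3
Total via SW37: 13.2 + 8.3 = 21.5 ms.

21.5 ms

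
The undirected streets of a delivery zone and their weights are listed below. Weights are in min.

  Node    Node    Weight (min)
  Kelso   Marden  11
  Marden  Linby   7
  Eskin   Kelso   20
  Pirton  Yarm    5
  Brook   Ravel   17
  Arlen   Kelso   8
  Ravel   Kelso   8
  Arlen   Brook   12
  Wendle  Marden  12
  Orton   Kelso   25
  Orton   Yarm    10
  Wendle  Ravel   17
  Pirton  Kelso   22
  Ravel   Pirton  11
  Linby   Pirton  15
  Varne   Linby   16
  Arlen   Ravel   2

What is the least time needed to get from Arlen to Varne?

42 min

Shortest distances from Arlen:
Arlen: 0
Ravel: 2  (via Arlen)
Kelso: 8  (via Arlen)
Brook: 12  (via Arlen)
Pirton: 13  (via Ravel)
Yarm: 18  (via Pirton)
Wendle: 19  (via Ravel)
Marden: 19  (via Kelso)
Linby: 26  (via Marden)
Orton: 28  (via Yarm)
Eskin: 28  (via Kelso)
Varne: 42  (via Linby)
Shortest route: Arlen–Kelso–Marden–Linby–Varne = 42 min.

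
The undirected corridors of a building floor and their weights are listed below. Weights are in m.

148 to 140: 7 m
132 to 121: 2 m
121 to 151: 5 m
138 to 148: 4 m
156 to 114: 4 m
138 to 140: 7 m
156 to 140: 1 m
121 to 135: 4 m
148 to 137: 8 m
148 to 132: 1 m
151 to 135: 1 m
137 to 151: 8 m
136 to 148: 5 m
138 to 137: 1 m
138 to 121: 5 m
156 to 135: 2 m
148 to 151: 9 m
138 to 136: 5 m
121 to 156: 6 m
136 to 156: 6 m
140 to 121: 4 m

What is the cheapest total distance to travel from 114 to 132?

Running Dijkstra from 114:
114: 0
156: 4  (via 114)
140: 5  (via 156)
135: 6  (via 156)
151: 7  (via 135)
121: 9  (via 140)
136: 10  (via 156)
132: 11  (via 121)
Shortest route: 114 → 156 → 140 → 121 → 132 = 11 m.

11 m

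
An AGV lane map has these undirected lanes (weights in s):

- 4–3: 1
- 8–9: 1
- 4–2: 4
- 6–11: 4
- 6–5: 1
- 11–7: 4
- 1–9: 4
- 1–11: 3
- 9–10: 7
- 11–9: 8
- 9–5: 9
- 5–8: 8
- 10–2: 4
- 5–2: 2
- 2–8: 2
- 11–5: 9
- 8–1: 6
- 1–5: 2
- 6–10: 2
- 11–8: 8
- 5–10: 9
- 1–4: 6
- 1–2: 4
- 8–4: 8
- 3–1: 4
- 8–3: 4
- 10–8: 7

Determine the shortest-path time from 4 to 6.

7 s

Compare a few routes:
4 - 1 - 5 - 6: 6+2+1 = 9
4 - 2 - 5 - 6: 4+2+1 = 7
4 - 3 - 1 - 5 - 6: 1+4+2+1 = 8
The minimum is 7 s via 4 - 2 - 5 - 6.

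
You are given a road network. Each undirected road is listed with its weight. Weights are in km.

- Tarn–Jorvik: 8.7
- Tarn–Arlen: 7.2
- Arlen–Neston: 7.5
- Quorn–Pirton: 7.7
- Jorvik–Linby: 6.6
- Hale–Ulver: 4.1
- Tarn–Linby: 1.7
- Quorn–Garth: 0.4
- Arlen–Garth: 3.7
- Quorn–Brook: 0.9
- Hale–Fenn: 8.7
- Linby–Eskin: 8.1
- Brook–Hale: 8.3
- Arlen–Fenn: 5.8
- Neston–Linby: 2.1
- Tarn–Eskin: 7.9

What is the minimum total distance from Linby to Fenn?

Compare a few routes:
Linby - Tarn - Arlen - Fenn: 1.7+7.2+5.8 = 14.7
Linby - Neston - Arlen - Fenn: 2.1+7.5+5.8 = 15.4
Linby - Jorvik - Tarn - Arlen - Fenn: 6.6+8.7+7.2+5.8 = 28.3
The minimum is 14.7 km via Linby - Tarn - Arlen - Fenn.

14.7 km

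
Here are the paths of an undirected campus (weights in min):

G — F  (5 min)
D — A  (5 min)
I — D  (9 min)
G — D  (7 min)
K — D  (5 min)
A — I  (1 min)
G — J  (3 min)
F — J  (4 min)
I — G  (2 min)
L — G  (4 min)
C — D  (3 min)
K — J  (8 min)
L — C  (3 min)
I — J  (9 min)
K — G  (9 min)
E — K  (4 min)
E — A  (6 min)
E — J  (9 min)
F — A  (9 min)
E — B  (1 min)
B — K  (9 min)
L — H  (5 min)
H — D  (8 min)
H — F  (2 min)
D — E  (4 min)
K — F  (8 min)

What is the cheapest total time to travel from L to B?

Shortest distances from L:
L: 0
C: 3  (via L)
G: 4  (via L)
H: 5  (via L)
D: 6  (via C)
I: 6  (via G)
A: 7  (via I)
F: 7  (via H)
J: 7  (via G)
E: 10  (via D)
B: 11  (via E)
Shortest route: L → C → D → E → B = 11 min.

11 min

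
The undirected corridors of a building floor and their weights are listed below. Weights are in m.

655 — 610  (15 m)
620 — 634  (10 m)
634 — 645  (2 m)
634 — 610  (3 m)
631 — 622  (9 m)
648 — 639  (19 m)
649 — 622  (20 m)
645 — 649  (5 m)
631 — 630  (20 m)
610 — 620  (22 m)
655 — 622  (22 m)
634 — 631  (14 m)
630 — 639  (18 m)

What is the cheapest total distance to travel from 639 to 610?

Compare a few routes:
639 - 630 - 631 - 622 - 649 - 645 - 634 - 610: 18+20+9+20+5+2+3 = 77
639 - 630 - 631 - 634 - 610: 18+20+14+3 = 55
Cheapest is 639 - 630 - 631 - 634 - 610 at 55 m.

55 m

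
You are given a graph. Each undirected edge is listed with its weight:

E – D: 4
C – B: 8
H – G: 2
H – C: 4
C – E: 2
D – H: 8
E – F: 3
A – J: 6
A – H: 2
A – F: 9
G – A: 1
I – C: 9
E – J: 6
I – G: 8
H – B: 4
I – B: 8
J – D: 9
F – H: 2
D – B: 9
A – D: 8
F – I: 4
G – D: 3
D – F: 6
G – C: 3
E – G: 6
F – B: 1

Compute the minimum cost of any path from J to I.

Settle nodes by increasing distance from J:
J: 0
A: 6  (via J)
E: 6  (via J)
G: 7  (via A)
C: 8  (via E)
H: 8  (via A)
D: 9  (via J)
F: 9  (via E)
B: 10  (via F)
I: 13  (via F)
Shortest route: J–E–F–I = 13.

13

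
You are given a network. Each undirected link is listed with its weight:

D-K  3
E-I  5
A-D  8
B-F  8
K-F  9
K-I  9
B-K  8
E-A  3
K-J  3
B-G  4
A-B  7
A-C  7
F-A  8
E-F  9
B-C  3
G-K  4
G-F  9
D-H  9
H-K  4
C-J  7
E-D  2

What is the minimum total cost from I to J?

Candidate routes:
I - E - D - K - J: 5+2+3+3 = 13
I - K - J: 9+3 = 12
I - E - A - C - J: 5+3+7+7 = 22
The minimum is 12 via I - K - J.

12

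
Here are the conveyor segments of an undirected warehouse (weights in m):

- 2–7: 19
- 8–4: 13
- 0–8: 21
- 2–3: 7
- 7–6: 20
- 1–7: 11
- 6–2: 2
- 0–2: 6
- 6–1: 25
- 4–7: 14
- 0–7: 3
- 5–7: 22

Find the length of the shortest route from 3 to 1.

27 m

Candidate routes:
3 - 2 - 7 - 1: 7+19+11 = 37
3 - 2 - 6 - 7 - 1: 7+2+20+11 = 40
3 - 2 - 6 - 1: 7+2+25 = 34
3 - 2 - 0 - 7 - 1: 7+6+3+11 = 27
The minimum is 27 m via 3 - 2 - 0 - 7 - 1.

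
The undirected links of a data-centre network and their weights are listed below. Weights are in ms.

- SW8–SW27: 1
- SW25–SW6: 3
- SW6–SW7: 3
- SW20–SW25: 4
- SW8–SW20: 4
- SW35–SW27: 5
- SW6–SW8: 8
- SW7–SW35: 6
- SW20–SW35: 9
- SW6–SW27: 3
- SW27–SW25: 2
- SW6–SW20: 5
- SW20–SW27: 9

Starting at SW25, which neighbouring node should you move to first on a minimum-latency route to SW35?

Compare a few routes:
SW25–SW6–SW7–SW35: 3+3+6 = 12
SW25–SW20–SW35: 4+9 = 13
SW25–SW27–SW35: 2+5 = 7
SW25–SW6–SW27–SW35: 3+3+5 = 11
The minimum is 7 ms via SW25–SW27–SW35.
So from SW25 the first move is to SW27.

SW27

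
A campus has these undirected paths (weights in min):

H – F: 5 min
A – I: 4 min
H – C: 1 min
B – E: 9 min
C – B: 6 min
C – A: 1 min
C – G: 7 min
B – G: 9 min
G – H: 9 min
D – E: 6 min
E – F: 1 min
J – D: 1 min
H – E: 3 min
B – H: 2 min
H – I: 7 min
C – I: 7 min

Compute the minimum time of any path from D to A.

Shortest distances from D:
D: 0
J: 1  (via D)
E: 6  (via D)
F: 7  (via E)
H: 9  (via E)
C: 10  (via H)
A: 11  (via C)
Shortest route: D → E → H → C → A = 11 min.

11 min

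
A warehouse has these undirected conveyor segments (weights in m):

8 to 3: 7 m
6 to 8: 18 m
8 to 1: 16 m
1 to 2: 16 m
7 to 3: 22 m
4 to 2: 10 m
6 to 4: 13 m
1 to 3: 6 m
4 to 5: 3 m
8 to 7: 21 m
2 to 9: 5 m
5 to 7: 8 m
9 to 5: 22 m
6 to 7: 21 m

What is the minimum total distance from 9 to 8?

34 m

Settle nodes by increasing distance from 9:
9: 0
2: 5  (via 9)
4: 15  (via 2)
5: 18  (via 4)
1: 21  (via 2)
7: 26  (via 5)
3: 27  (via 1)
6: 28  (via 4)
8: 34  (via 3)
Shortest route: 9 → 2 → 1 → 3 → 8 = 34 m.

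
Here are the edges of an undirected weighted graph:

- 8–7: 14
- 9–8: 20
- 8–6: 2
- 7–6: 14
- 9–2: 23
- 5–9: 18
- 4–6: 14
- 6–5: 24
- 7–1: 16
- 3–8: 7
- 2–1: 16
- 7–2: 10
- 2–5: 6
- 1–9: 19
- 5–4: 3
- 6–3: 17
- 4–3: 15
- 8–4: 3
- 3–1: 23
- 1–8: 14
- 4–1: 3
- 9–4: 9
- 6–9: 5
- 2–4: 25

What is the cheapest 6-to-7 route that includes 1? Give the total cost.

24

Shortest 6→1: 6 → 8 → 4 → 1 = 8
Shortest 1→7: 1 → 7 = 16
Total via 1: 8 + 16 = 24.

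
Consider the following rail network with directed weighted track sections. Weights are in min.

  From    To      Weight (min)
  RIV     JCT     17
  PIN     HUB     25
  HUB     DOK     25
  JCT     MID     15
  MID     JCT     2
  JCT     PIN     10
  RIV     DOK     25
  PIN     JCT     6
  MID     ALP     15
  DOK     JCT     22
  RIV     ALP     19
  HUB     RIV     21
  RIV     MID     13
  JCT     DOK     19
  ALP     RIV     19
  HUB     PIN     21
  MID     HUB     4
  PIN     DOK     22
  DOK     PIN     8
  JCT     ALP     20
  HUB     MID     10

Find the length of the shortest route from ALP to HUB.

Running Dijkstra from ALP:
ALP: 0
RIV: 19  (via ALP)
MID: 32  (via RIV)
JCT: 34  (via MID)
HUB: 36  (via MID)
Shortest route: ALP → RIV → MID → HUB = 36 min.

36 min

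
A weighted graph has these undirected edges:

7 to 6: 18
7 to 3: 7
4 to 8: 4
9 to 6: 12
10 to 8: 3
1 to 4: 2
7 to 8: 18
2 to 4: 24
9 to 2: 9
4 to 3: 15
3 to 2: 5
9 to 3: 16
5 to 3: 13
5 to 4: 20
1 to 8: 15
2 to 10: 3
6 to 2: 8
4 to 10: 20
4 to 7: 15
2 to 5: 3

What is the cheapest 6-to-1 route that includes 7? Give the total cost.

35

Best 6 to 7: 6 → 7 costing 18
Shortest 7→1: 7 → 4 → 1 = 17
Total via 7: 18 + 17 = 35.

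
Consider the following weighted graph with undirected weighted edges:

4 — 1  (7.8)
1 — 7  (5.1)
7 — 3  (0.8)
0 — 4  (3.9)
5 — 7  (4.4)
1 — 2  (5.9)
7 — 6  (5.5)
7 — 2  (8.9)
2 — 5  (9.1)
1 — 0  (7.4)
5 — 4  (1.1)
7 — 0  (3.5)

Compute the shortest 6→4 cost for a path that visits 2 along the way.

24.6

Shortest 6→2: 6–7–2 = 14.4
Best 2 to 4: 2–5–4 costing 10.2
Total via 2: 14.4 + 10.2 = 24.6.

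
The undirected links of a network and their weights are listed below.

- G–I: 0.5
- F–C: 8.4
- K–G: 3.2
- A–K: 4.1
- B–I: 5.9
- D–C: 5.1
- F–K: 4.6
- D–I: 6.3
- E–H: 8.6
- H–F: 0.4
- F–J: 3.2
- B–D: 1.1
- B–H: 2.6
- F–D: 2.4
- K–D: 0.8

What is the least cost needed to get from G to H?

6.8

Running Dijkstra from G:
G: 0
I: 0.5  (via G)
K: 3.2  (via G)
D: 4  (via K)
B: 5.1  (via D)
F: 6.4  (via D)
H: 6.8  (via F)
Shortest route: G–K–D–F–H = 6.8.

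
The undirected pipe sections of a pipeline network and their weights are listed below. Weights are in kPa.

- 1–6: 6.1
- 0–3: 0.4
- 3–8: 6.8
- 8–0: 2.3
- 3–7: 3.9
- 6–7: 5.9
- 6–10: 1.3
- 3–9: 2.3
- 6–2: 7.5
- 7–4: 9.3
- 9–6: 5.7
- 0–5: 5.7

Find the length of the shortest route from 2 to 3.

15.5 kPa

Candidate routes:
2 - 6 - 7 - 3: 7.5+5.9+3.9 = 17.3
2 - 6 - 9 - 3: 7.5+5.7+2.3 = 15.5
Cheapest is 2 - 6 - 9 - 3 at 15.5 kPa.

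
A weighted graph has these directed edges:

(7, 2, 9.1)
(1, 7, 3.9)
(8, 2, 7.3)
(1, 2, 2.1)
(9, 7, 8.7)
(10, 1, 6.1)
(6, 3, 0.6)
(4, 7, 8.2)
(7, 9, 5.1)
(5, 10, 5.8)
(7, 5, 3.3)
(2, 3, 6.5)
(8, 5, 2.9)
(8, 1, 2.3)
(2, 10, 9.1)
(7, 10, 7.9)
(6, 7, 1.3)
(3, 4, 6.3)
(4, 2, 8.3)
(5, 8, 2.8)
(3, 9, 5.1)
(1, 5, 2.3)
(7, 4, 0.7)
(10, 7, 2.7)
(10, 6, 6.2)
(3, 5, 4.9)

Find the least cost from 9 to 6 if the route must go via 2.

33

Best 9 to 2: 9–7–4–2 costing 17.7
Shortest 2→6: 2–10–6 = 15.3
Total via 2: 17.7 + 15.3 = 33.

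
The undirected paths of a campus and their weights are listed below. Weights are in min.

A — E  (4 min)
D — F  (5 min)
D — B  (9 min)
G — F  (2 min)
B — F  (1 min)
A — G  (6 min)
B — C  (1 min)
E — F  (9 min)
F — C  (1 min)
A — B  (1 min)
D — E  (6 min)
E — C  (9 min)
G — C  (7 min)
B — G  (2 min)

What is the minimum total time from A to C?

2 min

Running Dijkstra from A:
A: 0
B: 1  (via A)
C: 2  (via B)
Shortest route: A → B → C = 2 min.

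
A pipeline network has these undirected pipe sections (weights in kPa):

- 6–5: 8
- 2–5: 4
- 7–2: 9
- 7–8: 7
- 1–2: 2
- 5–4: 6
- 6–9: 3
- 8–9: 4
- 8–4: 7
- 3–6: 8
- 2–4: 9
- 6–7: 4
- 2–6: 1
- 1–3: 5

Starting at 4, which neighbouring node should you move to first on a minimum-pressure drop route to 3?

2

Candidate routes:
4–2–1–3: 9+2+5 = 16
4–5–2–1–3: 6+4+2+5 = 17
Cheapest is 4–2–1–3 at 16 kPa.
So from 4 the first move is to 2.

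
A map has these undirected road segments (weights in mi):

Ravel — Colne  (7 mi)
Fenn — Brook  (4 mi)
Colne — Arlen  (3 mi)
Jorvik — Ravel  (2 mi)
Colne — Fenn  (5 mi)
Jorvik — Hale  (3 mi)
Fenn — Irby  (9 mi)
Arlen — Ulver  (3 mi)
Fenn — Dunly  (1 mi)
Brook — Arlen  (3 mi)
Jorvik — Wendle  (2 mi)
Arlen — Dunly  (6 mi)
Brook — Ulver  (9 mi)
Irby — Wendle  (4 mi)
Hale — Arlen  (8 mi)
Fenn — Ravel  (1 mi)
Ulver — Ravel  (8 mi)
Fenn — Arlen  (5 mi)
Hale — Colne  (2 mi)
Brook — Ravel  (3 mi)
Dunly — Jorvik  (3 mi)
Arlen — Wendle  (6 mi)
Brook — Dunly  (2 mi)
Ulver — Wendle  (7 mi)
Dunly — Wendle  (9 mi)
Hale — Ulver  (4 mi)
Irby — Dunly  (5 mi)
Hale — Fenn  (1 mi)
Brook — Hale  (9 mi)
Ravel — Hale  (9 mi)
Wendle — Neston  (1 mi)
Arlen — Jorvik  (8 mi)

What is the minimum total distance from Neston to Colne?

8 mi

Shortest distances from Neston:
Neston: 0
Wendle: 1  (via Neston)
Jorvik: 3  (via Wendle)
Irby: 5  (via Wendle)
Ravel: 5  (via Jorvik)
Fenn: 6  (via Ravel)
Hale: 6  (via Jorvik)
Dunly: 6  (via Jorvik)
Arlen: 7  (via Wendle)
Brook: 8  (via Ravel)
Colne: 8  (via Hale)
Shortest route: Neston–Wendle–Jorvik–Hale–Colne = 8 mi.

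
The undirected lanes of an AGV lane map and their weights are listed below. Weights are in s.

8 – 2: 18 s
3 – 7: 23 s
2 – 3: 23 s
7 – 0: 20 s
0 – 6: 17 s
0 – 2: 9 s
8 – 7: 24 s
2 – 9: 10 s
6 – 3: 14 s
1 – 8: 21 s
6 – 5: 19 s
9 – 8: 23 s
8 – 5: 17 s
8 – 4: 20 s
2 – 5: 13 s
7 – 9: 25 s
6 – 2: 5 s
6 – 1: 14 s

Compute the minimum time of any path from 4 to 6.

Compare a few routes:
4 → 8 → 1 → 6: 20+21+14 = 55
4 → 8 → 5 → 2 → 6: 20+17+13+5 = 55
4 → 8 → 2 → 6: 20+18+5 = 43
The minimum is 43 s via 4 → 8 → 2 → 6.

43 s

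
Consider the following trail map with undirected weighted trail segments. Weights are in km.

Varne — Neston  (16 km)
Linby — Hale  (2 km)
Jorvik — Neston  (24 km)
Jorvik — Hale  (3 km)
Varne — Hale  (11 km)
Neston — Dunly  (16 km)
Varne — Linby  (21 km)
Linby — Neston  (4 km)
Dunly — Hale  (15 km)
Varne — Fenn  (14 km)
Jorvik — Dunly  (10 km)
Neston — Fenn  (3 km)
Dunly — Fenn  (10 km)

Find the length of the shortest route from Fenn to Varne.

14 km

Compare a few routes:
Fenn → Neston → Linby → Hale → Varne: 3+4+2+11 = 20
Fenn → Varne: 14 = 14
Fenn → Neston → Varne: 3+16 = 19
Cheapest is Fenn → Varne at 14 km.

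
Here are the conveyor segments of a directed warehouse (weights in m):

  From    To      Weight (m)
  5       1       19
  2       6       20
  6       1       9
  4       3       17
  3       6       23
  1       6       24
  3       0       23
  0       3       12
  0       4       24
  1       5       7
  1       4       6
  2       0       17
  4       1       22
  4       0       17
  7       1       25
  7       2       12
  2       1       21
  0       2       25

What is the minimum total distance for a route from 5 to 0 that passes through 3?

65 m

Best 5 to 3: 5 → 1 → 4 → 3 costing 42
Best 3 to 0: 3 → 0 costing 23
Total via 3: 42 + 23 = 65 m.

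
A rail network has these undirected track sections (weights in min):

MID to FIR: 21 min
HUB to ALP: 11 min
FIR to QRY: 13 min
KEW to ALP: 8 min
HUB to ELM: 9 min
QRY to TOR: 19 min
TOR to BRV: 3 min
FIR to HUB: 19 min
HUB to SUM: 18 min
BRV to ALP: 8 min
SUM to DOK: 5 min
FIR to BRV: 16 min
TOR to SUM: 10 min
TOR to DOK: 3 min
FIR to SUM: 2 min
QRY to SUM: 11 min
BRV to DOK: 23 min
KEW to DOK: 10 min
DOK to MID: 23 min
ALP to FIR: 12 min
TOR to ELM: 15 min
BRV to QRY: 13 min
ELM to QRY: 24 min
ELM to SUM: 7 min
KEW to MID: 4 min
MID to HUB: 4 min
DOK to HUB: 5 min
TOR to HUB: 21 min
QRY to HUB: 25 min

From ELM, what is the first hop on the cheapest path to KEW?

HUB

Compare a few routes:
ELM - SUM - DOK - KEW: 7+5+10 = 22
ELM - HUB - DOK - KEW: 9+5+10 = 24
ELM - HUB - MID - KEW: 9+4+4 = 17
Cheapest is ELM - HUB - MID - KEW at 17 min.
So from ELM the first move is to HUB.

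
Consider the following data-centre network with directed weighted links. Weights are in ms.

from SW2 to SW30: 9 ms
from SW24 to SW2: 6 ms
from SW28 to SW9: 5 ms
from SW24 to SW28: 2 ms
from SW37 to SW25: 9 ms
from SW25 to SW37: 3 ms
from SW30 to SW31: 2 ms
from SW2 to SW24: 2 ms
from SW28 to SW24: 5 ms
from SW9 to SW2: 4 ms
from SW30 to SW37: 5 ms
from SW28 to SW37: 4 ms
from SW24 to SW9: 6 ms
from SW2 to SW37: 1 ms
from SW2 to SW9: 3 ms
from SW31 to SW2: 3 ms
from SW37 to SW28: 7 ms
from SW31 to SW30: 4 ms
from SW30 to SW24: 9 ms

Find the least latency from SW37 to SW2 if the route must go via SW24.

18 ms

Shortest SW37→SW24: SW37 → SW28 → SW24 = 12
Best SW24 to SW2: SW24 → SW2 costing 6
Total via SW24: 12 + 6 = 18 ms.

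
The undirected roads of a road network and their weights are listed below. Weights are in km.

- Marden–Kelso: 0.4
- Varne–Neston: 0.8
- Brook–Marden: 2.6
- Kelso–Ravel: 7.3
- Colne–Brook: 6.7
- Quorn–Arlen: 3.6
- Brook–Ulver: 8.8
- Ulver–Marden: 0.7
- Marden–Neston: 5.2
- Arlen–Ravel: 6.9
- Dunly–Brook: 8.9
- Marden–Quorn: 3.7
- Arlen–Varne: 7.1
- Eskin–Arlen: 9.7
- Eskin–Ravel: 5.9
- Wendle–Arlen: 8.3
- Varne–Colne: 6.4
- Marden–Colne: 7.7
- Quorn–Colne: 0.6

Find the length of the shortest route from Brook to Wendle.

Settle nodes by increasing distance from Brook:
Brook: 0
Marden: 2.6  (via Brook)
Kelso: 3  (via Marden)
Ulver: 3.3  (via Marden)
Quorn: 6.3  (via Marden)
Colne: 6.7  (via Brook)
Neston: 7.8  (via Marden)
Varne: 8.6  (via Neston)
Dunly: 8.9  (via Brook)
Arlen: 9.9  (via Quorn)
Ravel: 10.3  (via Kelso)
Eskin: 16.2  (via Ravel)
Wendle: 18.2  (via Arlen)
Shortest route: Brook → Marden → Quorn → Arlen → Wendle = 18.2 km.

18.2 km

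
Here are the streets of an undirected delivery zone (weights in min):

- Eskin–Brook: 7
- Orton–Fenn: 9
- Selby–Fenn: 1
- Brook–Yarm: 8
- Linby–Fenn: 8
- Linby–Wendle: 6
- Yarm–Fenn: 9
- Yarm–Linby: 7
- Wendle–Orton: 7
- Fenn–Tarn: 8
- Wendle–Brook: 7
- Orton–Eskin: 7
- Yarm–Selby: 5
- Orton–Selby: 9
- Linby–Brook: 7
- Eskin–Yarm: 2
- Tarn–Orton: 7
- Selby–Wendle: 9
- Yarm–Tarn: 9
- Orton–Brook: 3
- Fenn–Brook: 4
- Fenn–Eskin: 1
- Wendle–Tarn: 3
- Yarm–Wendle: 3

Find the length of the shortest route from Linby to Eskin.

9 min

Candidate routes:
Linby - Brook - Fenn - Eskin: 7+4+1 = 12
Linby - Wendle - Yarm - Eskin: 6+3+2 = 11
Linby - Yarm - Eskin: 7+2 = 9
Linby - Yarm - Selby - Fenn - Eskin: 7+5+1+1 = 14
Cheapest is Linby - Yarm - Eskin at 9 min.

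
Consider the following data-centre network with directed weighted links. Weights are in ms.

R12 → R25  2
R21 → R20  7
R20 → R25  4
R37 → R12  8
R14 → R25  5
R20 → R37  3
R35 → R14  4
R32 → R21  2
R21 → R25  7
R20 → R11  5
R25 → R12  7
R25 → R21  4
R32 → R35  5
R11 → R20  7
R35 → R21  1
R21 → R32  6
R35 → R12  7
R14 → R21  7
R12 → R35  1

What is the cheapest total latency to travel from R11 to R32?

Candidate routes:
R11 - R20 - R25 - R21 - R32: 7+4+4+6 = 21
R11 - R20 - R37 - R12 - R35 - R21 - R32: 7+3+8+1+1+6 = 26
Cheapest is R11 - R20 - R25 - R21 - R32 at 21 ms.

21 ms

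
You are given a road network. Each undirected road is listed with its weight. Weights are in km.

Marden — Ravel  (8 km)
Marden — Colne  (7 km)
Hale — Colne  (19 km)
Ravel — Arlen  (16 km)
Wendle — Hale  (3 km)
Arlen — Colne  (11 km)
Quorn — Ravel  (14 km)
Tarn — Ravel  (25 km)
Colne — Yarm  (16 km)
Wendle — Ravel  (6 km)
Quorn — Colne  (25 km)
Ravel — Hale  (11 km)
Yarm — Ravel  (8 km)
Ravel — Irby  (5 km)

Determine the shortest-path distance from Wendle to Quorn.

20 km

Settle nodes by increasing distance from Wendle:
Wendle: 0
Hale: 3  (via Wendle)
Ravel: 6  (via Wendle)
Irby: 11  (via Ravel)
Yarm: 14  (via Ravel)
Marden: 14  (via Ravel)
Quorn: 20  (via Ravel)
Shortest route: Wendle–Ravel–Quorn = 20 km.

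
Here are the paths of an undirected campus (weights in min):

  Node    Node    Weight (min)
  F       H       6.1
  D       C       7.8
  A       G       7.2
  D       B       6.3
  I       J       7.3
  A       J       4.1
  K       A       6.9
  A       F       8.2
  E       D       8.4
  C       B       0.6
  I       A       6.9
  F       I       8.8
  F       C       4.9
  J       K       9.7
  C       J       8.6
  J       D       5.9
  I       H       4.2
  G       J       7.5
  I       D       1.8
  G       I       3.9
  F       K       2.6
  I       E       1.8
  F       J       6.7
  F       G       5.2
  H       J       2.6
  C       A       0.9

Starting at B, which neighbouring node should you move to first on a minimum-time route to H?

Candidate routes:
B–C–J–H: 0.6+8.6+2.6 = 11.8
B–C–F–H: 0.6+4.9+6.1 = 11.6
B–C–A–J–H: 0.6+0.9+4.1+2.6 = 8.2
Cheapest is B–C–A–J–H at 8.2 min.
So from B the first move is to C.

C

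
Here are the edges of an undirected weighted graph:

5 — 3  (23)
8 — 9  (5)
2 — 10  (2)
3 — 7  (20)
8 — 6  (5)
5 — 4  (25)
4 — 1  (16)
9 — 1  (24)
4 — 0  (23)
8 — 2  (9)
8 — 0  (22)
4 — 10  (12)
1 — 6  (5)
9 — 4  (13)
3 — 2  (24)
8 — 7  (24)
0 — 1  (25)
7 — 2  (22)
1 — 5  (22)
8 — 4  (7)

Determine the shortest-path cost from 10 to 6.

Shortest distances from 10:
10: 0
2: 2  (via 10)
8: 11  (via 2)
4: 12  (via 10)
6: 16  (via 8)
Shortest route: 10 → 2 → 8 → 6 = 16.

16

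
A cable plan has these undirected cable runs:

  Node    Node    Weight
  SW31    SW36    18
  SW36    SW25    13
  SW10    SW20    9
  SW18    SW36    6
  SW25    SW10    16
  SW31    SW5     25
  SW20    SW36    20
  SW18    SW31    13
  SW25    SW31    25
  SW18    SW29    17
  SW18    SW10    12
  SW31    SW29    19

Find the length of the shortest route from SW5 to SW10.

Candidate routes:
SW5 - SW31 - SW25 - SW10: 25+25+16 = 66
SW5 - SW31 - SW18 - SW10: 25+13+12 = 50
SW5 - SW31 - SW36 - SW25 - SW10: 25+18+13+16 = 72
SW5 - SW31 - SW36 - SW18 - SW10: 25+18+6+12 = 61
Cheapest is SW5 - SW31 - SW18 - SW10 at 50.

50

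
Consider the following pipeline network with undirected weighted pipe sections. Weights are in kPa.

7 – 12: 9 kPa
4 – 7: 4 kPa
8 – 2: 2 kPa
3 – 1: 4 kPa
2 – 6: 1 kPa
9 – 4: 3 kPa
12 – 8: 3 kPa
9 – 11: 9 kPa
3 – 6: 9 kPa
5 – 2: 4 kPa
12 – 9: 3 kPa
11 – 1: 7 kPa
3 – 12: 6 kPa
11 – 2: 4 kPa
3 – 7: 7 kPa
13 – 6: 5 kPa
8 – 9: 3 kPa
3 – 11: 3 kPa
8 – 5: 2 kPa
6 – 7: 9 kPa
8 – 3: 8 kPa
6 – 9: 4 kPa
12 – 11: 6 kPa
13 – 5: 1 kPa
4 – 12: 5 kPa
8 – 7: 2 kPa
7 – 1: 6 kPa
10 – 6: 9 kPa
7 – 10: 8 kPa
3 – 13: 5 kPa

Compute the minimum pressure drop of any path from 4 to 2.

Candidate routes:
4–9–12–8–2: 3+3+3+2 = 11
4–9–8–2: 3+3+2 = 8
4–12–8–2: 5+3+2 = 10
4–7–8–5–2: 4+2+2+4 = 12
The minimum is 8 kPa via 4–9–8–2.

8 kPa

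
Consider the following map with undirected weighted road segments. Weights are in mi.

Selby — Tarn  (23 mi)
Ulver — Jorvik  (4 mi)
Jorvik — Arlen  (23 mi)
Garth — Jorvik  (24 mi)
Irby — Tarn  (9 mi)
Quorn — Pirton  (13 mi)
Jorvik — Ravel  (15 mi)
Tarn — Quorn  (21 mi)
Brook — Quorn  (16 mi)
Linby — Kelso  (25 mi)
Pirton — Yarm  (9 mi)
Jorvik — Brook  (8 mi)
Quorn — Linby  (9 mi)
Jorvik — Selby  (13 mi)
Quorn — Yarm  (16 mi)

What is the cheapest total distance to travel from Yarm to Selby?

53 mi

Running Dijkstra from Yarm:
Yarm: 0
Pirton: 9  (via Yarm)
Quorn: 16  (via Yarm)
Linby: 25  (via Quorn)
Brook: 32  (via Quorn)
Tarn: 37  (via Quorn)
Jorvik: 40  (via Brook)
Ulver: 44  (via Jorvik)
Irby: 46  (via Tarn)
Kelso: 50  (via Linby)
Selby: 53  (via Jorvik)
Shortest route: Yarm–Quorn–Brook–Jorvik–Selby = 53 mi.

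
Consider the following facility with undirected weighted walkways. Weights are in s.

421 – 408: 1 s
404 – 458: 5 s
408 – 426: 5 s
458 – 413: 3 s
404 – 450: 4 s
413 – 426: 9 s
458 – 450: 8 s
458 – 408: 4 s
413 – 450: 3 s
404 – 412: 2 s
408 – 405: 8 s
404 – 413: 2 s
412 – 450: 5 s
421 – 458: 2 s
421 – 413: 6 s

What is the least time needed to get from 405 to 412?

Enumerating some paths:
405 - 408 - 421 - 413 - 404 - 412: 8+1+6+2+2 = 19
405 - 408 - 421 - 458 - 404 - 412: 8+1+2+5+2 = 18
405 - 408 - 458 - 404 - 412: 8+4+5+2 = 19
405 - 408 - 458 - 413 - 404 - 412: 8+4+3+2+2 = 19
The minimum is 18 s via 405 - 408 - 421 - 458 - 404 - 412.

18 s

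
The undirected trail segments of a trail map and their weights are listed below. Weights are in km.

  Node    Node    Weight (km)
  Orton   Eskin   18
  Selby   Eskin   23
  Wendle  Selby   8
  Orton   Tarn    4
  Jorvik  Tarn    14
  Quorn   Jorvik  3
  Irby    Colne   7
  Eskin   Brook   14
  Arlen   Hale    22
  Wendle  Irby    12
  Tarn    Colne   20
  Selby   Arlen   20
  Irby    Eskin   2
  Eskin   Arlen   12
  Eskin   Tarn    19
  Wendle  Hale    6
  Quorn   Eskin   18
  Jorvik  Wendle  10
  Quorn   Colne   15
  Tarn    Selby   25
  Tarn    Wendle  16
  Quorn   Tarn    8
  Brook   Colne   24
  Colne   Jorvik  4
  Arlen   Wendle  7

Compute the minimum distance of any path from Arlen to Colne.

21 km

Enumerating some paths:
Arlen → Eskin → Irby → Colne: 12+2+7 = 21
Arlen → Wendle → Irby → Colne: 7+12+7 = 26
The minimum is 21 km via Arlen → Eskin → Irby → Colne.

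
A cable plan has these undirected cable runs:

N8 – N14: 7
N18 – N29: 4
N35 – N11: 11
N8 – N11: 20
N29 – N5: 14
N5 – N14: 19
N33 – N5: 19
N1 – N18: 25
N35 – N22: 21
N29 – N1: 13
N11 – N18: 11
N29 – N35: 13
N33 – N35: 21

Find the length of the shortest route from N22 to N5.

Settle nodes by increasing distance from N22:
N22: 0
N35: 21  (via N22)
N11: 32  (via N35)
N29: 34  (via N35)
N18: 38  (via N29)
N33: 42  (via N35)
N1: 47  (via N29)
N5: 48  (via N29)
Shortest route: N22–N35–N29–N5 = 48.

48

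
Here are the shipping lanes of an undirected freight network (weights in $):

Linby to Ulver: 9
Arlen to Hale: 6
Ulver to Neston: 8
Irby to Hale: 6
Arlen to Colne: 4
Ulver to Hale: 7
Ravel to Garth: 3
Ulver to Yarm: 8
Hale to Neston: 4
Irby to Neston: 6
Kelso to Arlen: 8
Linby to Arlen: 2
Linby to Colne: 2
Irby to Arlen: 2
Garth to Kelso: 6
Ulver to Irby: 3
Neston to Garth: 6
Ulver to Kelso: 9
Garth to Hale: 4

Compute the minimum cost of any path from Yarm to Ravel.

$22

Enumerating some paths:
Yarm → Ulver → Hale → Garth → Ravel: 8+7+4+3 = 22
Yarm → Ulver → Irby → Hale → Garth → Ravel: 8+3+6+4+3 = 24
Cheapest is Yarm → Ulver → Hale → Garth → Ravel at $22.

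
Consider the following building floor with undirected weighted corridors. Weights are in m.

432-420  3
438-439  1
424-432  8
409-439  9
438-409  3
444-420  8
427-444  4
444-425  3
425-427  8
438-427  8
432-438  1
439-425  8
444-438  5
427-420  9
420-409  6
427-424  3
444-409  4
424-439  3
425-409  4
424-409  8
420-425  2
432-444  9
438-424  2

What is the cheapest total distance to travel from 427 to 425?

7 m

Compare a few routes:
427 - 425: 8 = 8
427 - 424 - 438 - 432 - 420 - 425: 3+2+1+3+2 = 11
427 - 420 - 425: 9+2 = 11
427 - 444 - 425: 4+3 = 7
The minimum is 7 m via 427 - 444 - 425.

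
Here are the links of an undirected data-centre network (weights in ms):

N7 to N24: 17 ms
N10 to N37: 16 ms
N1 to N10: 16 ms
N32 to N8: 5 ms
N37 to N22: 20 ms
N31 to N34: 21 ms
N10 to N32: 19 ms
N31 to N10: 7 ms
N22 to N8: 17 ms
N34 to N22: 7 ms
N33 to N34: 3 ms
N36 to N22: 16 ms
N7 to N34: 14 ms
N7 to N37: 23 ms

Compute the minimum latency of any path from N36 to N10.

51 ms

Running Dijkstra from N36:
N36: 0
N22: 16  (via N36)
N34: 23  (via N22)
N33: 26  (via N34)
N8: 33  (via N22)
N37: 36  (via N22)
N7: 37  (via N34)
N32: 38  (via N8)
N31: 44  (via N34)
N10: 51  (via N31)
Shortest route: N36–N22–N34–N31–N10 = 51 ms.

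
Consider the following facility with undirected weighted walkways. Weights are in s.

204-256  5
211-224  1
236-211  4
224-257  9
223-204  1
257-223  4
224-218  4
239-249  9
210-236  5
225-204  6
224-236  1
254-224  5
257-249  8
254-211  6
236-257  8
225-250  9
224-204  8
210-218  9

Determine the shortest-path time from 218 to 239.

Enumerating some paths:
218 → 224 → 204 → 223 → 257 → 249 → 239: 4+8+1+4+8+9 = 34
218 → 210 → 236 → 257 → 249 → 239: 9+5+8+8+9 = 39
218 → 224 → 211 → 236 → 257 → 249 → 239: 4+1+4+8+8+9 = 34
218 → 224 → 257 → 249 → 239: 4+9+8+9 = 30
The minimum is 30 s via 218 → 224 → 257 → 249 → 239.

30 s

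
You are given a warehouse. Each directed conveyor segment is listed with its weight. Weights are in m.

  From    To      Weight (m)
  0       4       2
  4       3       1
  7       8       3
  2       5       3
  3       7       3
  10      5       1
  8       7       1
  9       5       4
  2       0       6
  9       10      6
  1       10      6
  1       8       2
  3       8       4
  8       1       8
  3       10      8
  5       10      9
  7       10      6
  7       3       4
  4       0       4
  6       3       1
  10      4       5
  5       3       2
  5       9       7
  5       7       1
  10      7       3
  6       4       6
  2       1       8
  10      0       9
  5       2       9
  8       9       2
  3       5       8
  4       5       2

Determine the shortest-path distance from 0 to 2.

13 m

Candidate routes:
0 - 4 - 3 - 10 - 5 - 2: 2+1+8+1+9 = 21
0 - 4 - 5 - 2: 2+2+9 = 13
0 - 4 - 3 - 5 - 2: 2+1+8+9 = 20
Cheapest is 0 - 4 - 5 - 2 at 13 m.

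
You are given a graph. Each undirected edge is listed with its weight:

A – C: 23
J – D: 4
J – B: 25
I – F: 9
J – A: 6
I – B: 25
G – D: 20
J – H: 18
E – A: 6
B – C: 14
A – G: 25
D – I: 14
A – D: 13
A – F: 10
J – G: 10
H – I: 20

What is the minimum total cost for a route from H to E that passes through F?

Shortest H→F: H–I–F = 29
Shortest F→E: F–A–E = 16
Total via F: 29 + 16 = 45.

45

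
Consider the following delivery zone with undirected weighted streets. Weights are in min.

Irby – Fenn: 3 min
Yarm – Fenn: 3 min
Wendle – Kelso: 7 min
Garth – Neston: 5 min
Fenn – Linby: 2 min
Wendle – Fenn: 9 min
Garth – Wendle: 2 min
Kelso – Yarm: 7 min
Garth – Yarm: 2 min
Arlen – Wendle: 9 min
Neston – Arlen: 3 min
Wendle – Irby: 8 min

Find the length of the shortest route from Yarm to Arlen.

Candidate routes:
Yarm → Fenn → Wendle → Garth → Neston → Arlen: 3+9+2+5+3 = 22
Yarm → Fenn → Wendle → Arlen: 3+9+9 = 21
Yarm → Garth → Neston → Arlen: 2+5+3 = 10
Yarm → Garth → Wendle → Arlen: 2+2+9 = 13
The minimum is 10 min via Yarm → Garth → Neston → Arlen.

10 min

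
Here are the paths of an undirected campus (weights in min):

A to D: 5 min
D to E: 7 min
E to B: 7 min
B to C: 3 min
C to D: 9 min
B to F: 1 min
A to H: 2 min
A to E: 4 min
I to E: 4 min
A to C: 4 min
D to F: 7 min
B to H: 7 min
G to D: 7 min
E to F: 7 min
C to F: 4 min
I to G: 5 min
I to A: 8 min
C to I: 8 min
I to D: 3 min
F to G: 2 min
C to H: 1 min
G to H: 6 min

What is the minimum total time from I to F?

Candidate routes:
I → E → F: 4+7 = 11
I → G → F: 5+2 = 7
I → D → F: 3+7 = 10
I → E → B → F: 4+7+1 = 12
The minimum is 7 min via I → G → F.

7 min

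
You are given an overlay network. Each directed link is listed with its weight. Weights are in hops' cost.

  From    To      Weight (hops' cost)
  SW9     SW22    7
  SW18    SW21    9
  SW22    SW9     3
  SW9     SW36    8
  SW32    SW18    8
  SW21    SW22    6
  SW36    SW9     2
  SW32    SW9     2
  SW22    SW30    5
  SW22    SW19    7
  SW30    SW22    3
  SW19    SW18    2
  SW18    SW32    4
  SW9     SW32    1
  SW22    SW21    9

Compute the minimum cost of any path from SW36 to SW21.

Compare a few routes:
SW36 → SW9 → SW22 → SW21: 2+7+9 = 18
SW36 → SW9 → SW32 → SW18 → SW21: 2+1+8+9 = 20
SW36 → SW9 → SW22 → SW19 → SW18 → SW21: 2+7+7+2+9 = 27
The minimum is 18 hops' cost via SW36 → SW9 → SW22 → SW21.

18 hops' cost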